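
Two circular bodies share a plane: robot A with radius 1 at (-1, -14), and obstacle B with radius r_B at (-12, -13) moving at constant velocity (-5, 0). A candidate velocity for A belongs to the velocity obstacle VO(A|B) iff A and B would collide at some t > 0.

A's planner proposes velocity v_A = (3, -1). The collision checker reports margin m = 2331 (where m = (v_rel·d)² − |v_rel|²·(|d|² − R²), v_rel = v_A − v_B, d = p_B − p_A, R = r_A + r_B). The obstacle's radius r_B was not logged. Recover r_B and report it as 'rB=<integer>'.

m = 2331
d = (-11, 1);  v_rel = (8, -1),  |v_rel|² = 65
v_rel×d = (8)·(1) − (-1)·(-11) = -3
since m = R²·65 − (-3)²:  R² = (9 + 2331) / 65 = 36
R = √36 = 6  ⇒  r_B = 6 − 1 = 5

rB=5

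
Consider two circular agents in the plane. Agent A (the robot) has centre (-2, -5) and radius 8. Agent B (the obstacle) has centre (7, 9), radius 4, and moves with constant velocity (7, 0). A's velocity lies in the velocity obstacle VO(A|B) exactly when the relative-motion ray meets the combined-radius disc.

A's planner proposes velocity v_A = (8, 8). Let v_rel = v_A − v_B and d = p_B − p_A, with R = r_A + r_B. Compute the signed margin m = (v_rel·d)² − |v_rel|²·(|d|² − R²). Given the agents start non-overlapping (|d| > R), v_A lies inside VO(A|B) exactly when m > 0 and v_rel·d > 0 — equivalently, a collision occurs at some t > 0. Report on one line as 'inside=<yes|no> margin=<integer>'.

d = (9, 14),  |d|² = 277;  R = 8+4 = 12,  c = 277−12² = 133
v_rel = (1, 8),  |v_rel|² = 65;  v_rel·d = (1)·(9) + (8)·(14) = 121
65·t² − 242·t + 133 = 0  ⇒  m = 121² − 65·133 = 5996
m = 5996 > 0,  v_rel·d = 121 > 0  ⇒  inside

inside=yes margin=5996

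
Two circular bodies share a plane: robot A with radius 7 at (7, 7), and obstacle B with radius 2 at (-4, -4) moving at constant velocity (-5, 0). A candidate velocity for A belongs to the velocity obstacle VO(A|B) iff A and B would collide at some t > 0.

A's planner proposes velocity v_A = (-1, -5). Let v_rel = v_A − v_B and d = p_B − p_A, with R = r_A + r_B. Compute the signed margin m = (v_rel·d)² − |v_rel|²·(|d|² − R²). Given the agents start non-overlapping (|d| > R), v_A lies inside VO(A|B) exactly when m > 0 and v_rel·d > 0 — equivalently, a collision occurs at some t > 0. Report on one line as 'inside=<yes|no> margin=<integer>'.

d = (-11, -11),  |d|² = 242;  R = 7+2 = 9,  c = 242−9² = 161
v_rel = (4, -5),  |v_rel|² = 41;  v_rel·d = (4)·(-11) + (-5)·(-11) = 11
41·t² − 22·t + 161 = 0  ⇒  m = 11² − 41·161 = -6480
m = -6480 < 0,  v_rel·d = 11 > 0  ⇒  outside

inside=no margin=-6480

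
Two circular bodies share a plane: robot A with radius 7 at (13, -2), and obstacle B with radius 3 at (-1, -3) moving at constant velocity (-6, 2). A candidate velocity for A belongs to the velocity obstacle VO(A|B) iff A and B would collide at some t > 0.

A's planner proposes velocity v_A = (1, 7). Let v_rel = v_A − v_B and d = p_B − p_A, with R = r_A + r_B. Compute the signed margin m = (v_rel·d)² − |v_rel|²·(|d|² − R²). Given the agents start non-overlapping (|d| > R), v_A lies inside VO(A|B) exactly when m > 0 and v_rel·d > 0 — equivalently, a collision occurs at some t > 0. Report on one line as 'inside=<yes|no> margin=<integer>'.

d = (-14, -1),  |d|² = 197;  R = 7+3 = 10,  c = 197−10² = 97
v_rel = (7, 5),  |v_rel|² = 74;  v_rel·d = (7)·(-14) + (5)·(-1) = -103
74·t² + 206·t + 97 = 0  ⇒  m = (-103)² − 74·97 = 3431
m = 3431 > 0,  v_rel·d = -103 < 0  ⇒  outside

inside=no margin=3431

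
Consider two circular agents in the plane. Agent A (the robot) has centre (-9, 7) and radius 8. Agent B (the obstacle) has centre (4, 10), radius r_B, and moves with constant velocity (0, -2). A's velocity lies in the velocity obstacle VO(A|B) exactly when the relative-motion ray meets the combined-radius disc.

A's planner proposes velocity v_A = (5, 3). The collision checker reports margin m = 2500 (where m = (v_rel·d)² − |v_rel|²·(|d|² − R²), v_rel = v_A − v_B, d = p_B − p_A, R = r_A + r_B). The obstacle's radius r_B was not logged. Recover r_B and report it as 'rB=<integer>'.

m = 2500
d = (13, 3);  v_rel = (5, 5),  |v_rel|² = 50
v_rel×d = (5)·(3) − (5)·(13) = -50
since m = R²·50 − (-50)²:  R² = (2500 + 2500) / 50 = 100
R = √100 = 10  ⇒  r_B = 10 − 8 = 2

rB=2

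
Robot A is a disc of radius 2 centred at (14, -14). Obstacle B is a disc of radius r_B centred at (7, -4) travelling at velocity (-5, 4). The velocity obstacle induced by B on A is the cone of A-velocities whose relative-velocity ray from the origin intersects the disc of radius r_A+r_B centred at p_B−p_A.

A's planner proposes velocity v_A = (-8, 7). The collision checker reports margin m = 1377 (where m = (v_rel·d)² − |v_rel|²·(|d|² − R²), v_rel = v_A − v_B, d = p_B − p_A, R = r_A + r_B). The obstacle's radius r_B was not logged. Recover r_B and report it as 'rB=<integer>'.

m = 1377
d = (-7, 10);  v_rel = (-3, 3),  |v_rel|² = 18
v_rel×d = (-3)·(10) − (3)·(-7) = -9
since m = R²·18 − (-9)²:  R² = (81 + 1377) / 18 = 81
R = √81 = 9  ⇒  r_B = 9 − 2 = 7

rB=7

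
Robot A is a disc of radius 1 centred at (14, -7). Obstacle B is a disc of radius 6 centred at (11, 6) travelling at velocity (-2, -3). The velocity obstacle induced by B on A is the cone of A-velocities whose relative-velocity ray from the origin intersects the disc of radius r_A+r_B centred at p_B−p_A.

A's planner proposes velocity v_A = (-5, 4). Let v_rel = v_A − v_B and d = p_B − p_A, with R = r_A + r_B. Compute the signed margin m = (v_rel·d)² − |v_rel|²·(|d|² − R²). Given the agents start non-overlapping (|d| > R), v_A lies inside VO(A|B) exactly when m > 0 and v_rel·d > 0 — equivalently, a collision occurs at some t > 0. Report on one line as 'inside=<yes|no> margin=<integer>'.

d = (-3, 13),  |d|² = 178;  R = 1+6 = 7,  c = 178−7² = 129
v_rel = (-3, 7),  |v_rel|² = 58;  v_rel·d = (-3)·(-3) + (7)·(13) = 100
58·t² − 200·t + 129 = 0  ⇒  m = 100² − 58·129 = 2518
m = 2518 > 0,  v_rel·d = 100 > 0  ⇒  inside

inside=yes margin=2518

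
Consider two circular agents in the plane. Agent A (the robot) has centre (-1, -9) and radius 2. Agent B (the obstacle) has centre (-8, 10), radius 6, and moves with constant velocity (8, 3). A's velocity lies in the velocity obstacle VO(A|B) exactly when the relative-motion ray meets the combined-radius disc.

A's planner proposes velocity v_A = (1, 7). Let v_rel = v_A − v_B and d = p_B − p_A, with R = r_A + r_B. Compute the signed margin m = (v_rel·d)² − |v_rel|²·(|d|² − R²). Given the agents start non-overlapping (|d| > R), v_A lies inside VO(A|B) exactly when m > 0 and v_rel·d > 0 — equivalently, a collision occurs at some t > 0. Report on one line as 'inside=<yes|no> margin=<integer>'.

d = (-7, 19),  |d|² = 410;  R = 2+6 = 8,  c = 410−8² = 346
v_rel = (-7, 4),  |v_rel|² = 65;  v_rel·d = (-7)·(-7) + (4)·(19) = 125
65·t² − 250·t + 346 = 0  ⇒  m = 125² − 65·346 = -6865
m = -6865 < 0,  v_rel·d = 125 > 0  ⇒  outside

inside=no margin=-6865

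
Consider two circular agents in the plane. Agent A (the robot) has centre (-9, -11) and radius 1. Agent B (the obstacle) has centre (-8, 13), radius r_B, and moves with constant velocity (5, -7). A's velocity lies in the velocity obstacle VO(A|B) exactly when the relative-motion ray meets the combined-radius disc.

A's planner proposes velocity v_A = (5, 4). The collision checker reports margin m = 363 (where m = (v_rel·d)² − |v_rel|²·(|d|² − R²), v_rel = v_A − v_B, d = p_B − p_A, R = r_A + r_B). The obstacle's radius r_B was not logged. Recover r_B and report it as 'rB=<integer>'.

m = 363
d = (1, 24);  v_rel = (0, 11),  |v_rel|² = 121
v_rel×d = (0)·(24) − (11)·(1) = -11
since m = R²·121 − (-11)²:  R² = (121 + 363) / 121 = 4
R = √4 = 2  ⇒  r_B = 2 − 1 = 1

rB=1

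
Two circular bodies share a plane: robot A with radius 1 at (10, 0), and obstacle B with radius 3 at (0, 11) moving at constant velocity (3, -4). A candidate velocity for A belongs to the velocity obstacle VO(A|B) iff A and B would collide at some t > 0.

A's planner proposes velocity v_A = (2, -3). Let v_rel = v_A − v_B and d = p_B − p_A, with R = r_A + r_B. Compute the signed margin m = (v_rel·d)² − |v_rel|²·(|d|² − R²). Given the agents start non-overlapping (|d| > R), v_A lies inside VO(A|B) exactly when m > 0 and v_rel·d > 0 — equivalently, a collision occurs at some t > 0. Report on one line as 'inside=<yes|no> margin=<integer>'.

d = (-10, 11),  |d|² = 221;  R = 1+3 = 4,  c = 221−4² = 205
v_rel = (-1, 1),  |v_rel|² = 2;  v_rel·d = (-1)·(-10) + (1)·(11) = 21
2·t² − 42·t + 205 = 0  ⇒  m = 21² − 2·205 = 31
m = 31 > 0,  v_rel·d = 21 > 0  ⇒  inside

inside=yes margin=31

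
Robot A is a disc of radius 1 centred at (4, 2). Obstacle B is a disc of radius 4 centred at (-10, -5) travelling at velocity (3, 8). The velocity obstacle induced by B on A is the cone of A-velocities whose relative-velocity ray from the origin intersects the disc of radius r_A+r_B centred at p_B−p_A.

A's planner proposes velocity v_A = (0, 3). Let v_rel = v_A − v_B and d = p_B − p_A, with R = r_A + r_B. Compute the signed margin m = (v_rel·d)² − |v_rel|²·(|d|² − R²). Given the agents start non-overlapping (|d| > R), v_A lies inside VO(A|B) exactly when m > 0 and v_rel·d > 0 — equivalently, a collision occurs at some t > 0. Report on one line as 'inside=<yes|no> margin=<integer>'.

d = (-14, -7),  |d|² = 245;  R = 1+4 = 5,  c = 245−5² = 220
v_rel = (-3, -5),  |v_rel|² = 34;  v_rel·d = (-3)·(-14) + (-5)·(-7) = 77
34·t² − 154·t + 220 = 0  ⇒  m = 77² − 34·220 = -1551
m = -1551 < 0,  v_rel·d = 77 > 0  ⇒  outside

inside=no margin=-1551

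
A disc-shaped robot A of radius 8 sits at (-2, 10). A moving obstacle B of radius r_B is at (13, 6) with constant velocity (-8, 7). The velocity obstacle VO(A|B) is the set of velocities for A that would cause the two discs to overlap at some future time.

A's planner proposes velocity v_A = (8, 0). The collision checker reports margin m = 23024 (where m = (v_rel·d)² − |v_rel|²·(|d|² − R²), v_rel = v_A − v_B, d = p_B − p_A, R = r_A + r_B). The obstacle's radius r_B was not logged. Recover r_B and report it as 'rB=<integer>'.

m = 23024
d = (15, -4);  v_rel = (16, -7),  |v_rel|² = 305
v_rel×d = (16)·(-4) − (-7)·(15) = 41
since m = R²·305 − 41²:  R² = (1681 + 23024) / 305 = 81
R = √81 = 9  ⇒  r_B = 9 − 8 = 1

rB=1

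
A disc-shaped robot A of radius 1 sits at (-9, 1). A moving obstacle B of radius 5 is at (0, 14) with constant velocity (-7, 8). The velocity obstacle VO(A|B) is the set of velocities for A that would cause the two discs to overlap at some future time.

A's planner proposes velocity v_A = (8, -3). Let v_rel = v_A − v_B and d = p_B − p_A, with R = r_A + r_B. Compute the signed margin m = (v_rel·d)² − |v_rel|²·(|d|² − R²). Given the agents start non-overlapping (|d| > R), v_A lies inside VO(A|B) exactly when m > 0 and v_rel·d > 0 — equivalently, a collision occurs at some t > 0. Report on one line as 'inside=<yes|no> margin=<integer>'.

d = (9, 13),  |d|² = 250;  R = 1+5 = 6,  c = 250−6² = 214
v_rel = (15, -11),  |v_rel|² = 346;  v_rel·d = (15)·(9) + (-11)·(13) = -8
346·t² + 16·t + 214 = 0  ⇒  m = (-8)² − 346·214 = -73980
m = -73980 < 0,  v_rel·d = -8 < 0  ⇒  outside

inside=no margin=-73980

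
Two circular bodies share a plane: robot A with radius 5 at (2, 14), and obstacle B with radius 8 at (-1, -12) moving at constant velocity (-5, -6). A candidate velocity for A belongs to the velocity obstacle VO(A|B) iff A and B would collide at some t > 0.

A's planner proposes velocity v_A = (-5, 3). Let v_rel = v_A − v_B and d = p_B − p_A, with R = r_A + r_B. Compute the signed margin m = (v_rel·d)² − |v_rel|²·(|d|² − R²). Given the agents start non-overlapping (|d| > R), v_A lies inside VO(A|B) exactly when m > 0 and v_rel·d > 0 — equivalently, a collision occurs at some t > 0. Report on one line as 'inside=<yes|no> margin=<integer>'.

d = (-3, -26),  |d|² = 685;  R = 5+8 = 13,  c = 685−13² = 516
v_rel = (0, 9),  |v_rel|² = 81;  v_rel·d = (0)·(-3) + (9)·(-26) = -234
81·t² + 468·t + 516 = 0  ⇒  m = (-234)² − 81·516 = 12960
m = 12960 > 0,  v_rel·d = -234 < 0  ⇒  outside

inside=no margin=12960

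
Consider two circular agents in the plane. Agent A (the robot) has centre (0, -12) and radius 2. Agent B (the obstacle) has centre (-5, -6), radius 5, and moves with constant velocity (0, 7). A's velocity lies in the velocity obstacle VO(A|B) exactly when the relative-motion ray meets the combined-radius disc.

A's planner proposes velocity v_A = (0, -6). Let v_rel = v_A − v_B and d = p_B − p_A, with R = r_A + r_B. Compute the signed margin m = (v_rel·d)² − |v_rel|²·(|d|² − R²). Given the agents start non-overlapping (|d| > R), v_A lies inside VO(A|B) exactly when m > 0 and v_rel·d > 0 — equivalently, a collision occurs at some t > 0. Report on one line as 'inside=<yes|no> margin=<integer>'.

d = (-5, 6),  |d|² = 61;  R = 2+5 = 7,  c = 61−7² = 12
v_rel = (0, -13),  |v_rel|² = 169;  v_rel·d = (0)·(-5) + (-13)·(6) = -78
169·t² + 156·t + 12 = 0  ⇒  m = (-78)² − 169·12 = 4056
m = 4056 > 0,  v_rel·d = -78 < 0  ⇒  outside

inside=no margin=4056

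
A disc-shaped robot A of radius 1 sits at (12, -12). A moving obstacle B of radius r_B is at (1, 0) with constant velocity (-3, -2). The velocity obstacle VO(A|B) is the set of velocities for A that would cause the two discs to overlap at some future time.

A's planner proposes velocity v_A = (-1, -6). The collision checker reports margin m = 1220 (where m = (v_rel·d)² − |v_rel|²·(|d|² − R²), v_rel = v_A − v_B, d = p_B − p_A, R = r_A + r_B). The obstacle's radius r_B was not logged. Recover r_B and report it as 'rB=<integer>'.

m = 1220
d = (-11, 12);  v_rel = (2, -4),  |v_rel|² = 20
v_rel×d = (2)·(12) − (-4)·(-11) = -20
since m = R²·20 − (-20)²:  R² = (400 + 1220) / 20 = 81
R = √81 = 9  ⇒  r_B = 9 − 1 = 8

rB=8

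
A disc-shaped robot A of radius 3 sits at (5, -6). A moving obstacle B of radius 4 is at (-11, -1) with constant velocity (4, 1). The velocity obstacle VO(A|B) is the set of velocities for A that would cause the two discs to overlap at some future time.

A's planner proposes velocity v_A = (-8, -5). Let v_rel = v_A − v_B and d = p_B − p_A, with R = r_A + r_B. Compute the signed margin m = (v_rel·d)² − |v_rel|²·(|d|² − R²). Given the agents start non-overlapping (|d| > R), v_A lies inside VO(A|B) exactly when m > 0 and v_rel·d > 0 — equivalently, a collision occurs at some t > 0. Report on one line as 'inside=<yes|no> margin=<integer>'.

d = (-16, 5),  |d|² = 281;  R = 3+4 = 7,  c = 281−7² = 232
v_rel = (-12, -6),  |v_rel|² = 180;  v_rel·d = (-12)·(-16) + (-6)·(5) = 162
180·t² − 324·t + 232 = 0  ⇒  m = 162² − 180·232 = -15516
m = -15516 < 0,  v_rel·d = 162 > 0  ⇒  outside

inside=no margin=-15516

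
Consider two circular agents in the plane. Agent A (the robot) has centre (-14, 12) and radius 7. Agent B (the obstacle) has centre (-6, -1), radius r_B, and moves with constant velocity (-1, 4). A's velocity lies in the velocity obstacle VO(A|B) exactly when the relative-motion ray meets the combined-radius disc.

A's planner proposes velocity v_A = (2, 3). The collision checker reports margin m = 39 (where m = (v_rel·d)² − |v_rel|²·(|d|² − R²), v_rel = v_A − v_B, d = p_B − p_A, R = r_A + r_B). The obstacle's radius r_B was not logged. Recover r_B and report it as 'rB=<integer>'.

m = 39
d = (8, -13);  v_rel = (3, -1),  |v_rel|² = 10
v_rel×d = (3)·(-13) − (-1)·(8) = -31
since m = R²·10 − (-31)²:  R² = (961 + 39) / 10 = 100
R = √100 = 10  ⇒  r_B = 10 − 7 = 3

rB=3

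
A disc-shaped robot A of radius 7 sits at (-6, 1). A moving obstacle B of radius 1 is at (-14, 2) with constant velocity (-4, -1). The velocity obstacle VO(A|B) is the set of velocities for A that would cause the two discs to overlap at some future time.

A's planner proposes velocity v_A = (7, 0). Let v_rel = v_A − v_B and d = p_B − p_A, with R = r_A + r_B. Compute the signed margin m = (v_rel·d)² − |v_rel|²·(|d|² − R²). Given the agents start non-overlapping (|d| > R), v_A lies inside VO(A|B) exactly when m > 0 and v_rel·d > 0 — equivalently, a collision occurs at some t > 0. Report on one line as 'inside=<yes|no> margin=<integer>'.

d = (-8, 1),  |d|² = 65;  R = 7+1 = 8,  c = 65−8² = 1
v_rel = (11, 1),  |v_rel|² = 122;  v_rel·d = (11)·(-8) + (1)·(1) = -87
122·t² + 174·t + 1 = 0  ⇒  m = (-87)² − 122·1 = 7447
m = 7447 > 0,  v_rel·d = -87 < 0  ⇒  outside

inside=no margin=7447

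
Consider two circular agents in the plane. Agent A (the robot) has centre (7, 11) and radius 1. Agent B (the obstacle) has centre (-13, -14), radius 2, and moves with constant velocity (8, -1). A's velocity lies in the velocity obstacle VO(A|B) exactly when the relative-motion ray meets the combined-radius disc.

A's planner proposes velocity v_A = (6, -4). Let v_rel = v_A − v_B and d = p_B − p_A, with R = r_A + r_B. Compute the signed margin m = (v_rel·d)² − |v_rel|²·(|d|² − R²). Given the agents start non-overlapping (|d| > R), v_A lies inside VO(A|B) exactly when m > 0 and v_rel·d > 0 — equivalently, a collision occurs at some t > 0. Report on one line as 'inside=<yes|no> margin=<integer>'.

d = (-20, -25),  |d|² = 1025;  R = 1+2 = 3,  c = 1025−3² = 1016
v_rel = (-2, -3),  |v_rel|² = 13;  v_rel·d = (-2)·(-20) + (-3)·(-25) = 115
13·t² − 230·t + 1016 = 0  ⇒  m = 115² − 13·1016 = 17
m = 17 > 0,  v_rel·d = 115 > 0  ⇒  inside

inside=yes margin=17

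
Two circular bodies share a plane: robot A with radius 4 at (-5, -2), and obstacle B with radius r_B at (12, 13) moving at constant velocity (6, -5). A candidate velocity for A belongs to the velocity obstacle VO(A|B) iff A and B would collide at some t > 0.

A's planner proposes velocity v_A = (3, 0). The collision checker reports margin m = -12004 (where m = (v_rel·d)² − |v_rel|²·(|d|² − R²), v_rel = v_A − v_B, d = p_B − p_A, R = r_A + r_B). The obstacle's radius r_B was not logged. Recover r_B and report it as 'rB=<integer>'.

m = -12004
d = (17, 15);  v_rel = (-3, 5),  |v_rel|² = 34
v_rel×d = (-3)·(15) − (5)·(17) = -130
since m = R²·34 − (-130)²:  R² = (16900 + -12004) / 34 = 144
R = √144 = 12  ⇒  r_B = 12 − 4 = 8

rB=8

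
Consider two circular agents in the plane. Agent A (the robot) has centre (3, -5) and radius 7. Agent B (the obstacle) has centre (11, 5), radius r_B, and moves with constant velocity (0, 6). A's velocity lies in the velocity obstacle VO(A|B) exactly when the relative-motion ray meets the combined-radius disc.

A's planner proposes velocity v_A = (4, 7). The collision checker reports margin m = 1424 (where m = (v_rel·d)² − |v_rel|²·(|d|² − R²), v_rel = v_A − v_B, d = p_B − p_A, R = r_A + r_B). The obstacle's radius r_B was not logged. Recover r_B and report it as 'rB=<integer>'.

m = 1424
d = (8, 10);  v_rel = (4, 1),  |v_rel|² = 17
v_rel×d = (4)·(10) − (1)·(8) = 32
since m = R²·17 − 32²:  R² = (1024 + 1424) / 17 = 144
R = √144 = 12  ⇒  r_B = 12 − 7 = 5

rB=5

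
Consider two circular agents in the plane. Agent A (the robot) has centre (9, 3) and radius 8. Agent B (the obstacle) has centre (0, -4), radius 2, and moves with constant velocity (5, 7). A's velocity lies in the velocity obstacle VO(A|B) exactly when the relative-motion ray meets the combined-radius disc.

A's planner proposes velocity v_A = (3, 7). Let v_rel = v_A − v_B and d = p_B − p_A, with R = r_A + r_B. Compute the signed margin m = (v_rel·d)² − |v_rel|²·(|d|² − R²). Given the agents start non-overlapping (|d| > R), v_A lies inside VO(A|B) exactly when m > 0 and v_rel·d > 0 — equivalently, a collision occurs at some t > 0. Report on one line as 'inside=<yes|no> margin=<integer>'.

d = (-9, -7),  |d|² = 130;  R = 8+2 = 10,  c = 130−10² = 30
v_rel = (-2, 0),  |v_rel|² = 4;  v_rel·d = (-2)·(-9) + (0)·(-7) = 18
4·t² − 36·t + 30 = 0  ⇒  m = 18² − 4·30 = 204
m = 204 > 0,  v_rel·d = 18 > 0  ⇒  inside

inside=yes margin=204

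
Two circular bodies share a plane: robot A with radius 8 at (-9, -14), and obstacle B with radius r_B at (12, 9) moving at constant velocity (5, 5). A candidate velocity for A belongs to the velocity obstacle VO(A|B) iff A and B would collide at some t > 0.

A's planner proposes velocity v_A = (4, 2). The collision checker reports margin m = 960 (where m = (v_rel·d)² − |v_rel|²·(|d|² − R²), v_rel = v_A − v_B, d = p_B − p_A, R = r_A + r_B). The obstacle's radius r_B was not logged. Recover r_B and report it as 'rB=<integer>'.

m = 960
d = (21, 23);  v_rel = (-1, -3),  |v_rel|² = 10
v_rel×d = (-1)·(23) − (-3)·(21) = 40
since m = R²·10 − 40²:  R² = (1600 + 960) / 10 = 256
R = √256 = 16  ⇒  r_B = 16 − 8 = 8

rB=8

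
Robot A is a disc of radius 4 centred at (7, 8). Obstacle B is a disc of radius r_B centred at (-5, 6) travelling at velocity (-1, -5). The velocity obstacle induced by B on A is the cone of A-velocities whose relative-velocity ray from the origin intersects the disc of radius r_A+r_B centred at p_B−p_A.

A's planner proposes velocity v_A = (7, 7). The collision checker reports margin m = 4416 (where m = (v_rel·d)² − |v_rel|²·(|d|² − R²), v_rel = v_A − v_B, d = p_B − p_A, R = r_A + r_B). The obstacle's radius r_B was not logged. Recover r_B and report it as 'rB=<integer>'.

m = 4416
d = (-12, -2);  v_rel = (8, 12),  |v_rel|² = 208
v_rel×d = (8)·(-2) − (12)·(-12) = 128
since m = R²·208 − 128²:  R² = (16384 + 4416) / 208 = 100
R = √100 = 10  ⇒  r_B = 10 − 4 = 6

rB=6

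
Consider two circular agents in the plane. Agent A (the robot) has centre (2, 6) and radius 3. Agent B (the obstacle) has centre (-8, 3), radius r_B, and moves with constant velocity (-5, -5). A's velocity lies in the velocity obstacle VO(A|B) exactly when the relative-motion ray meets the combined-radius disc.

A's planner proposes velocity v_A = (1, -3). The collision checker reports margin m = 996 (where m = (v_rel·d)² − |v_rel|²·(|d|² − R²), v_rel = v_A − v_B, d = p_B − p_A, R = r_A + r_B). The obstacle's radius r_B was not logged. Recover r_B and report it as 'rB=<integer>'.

m = 996
d = (-10, -3);  v_rel = (6, 2),  |v_rel|² = 40
v_rel×d = (6)·(-3) − (2)·(-10) = 2
since m = R²·40 − 2²:  R² = (4 + 996) / 40 = 25
R = √25 = 5  ⇒  r_B = 5 − 3 = 2

rB=2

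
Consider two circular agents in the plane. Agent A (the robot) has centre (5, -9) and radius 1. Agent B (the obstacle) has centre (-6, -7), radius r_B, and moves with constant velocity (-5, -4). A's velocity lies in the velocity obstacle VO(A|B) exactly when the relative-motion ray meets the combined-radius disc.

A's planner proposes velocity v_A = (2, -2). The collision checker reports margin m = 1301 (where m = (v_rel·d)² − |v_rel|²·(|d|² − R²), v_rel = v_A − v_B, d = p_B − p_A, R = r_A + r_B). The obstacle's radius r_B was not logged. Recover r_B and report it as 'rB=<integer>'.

m = 1301
d = (-11, 2);  v_rel = (7, 2),  |v_rel|² = 53
v_rel×d = (7)·(2) − (2)·(-11) = 36
since m = R²·53 − 36²:  R² = (1296 + 1301) / 53 = 49
R = √49 = 7  ⇒  r_B = 7 − 1 = 6

rB=6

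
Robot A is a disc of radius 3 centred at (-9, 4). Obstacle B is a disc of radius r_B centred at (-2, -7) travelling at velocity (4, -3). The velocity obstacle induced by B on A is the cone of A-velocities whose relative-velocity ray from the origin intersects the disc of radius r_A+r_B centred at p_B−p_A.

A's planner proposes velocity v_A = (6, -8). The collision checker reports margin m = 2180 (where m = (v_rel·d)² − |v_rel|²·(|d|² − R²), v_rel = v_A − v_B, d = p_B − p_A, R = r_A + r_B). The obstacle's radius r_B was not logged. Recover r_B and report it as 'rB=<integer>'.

m = 2180
d = (7, -11);  v_rel = (2, -5),  |v_rel|² = 29
v_rel×d = (2)·(-11) − (-5)·(7) = 13
since m = R²·29 − 13²:  R² = (169 + 2180) / 29 = 81
R = √81 = 9  ⇒  r_B = 9 − 3 = 6

rB=6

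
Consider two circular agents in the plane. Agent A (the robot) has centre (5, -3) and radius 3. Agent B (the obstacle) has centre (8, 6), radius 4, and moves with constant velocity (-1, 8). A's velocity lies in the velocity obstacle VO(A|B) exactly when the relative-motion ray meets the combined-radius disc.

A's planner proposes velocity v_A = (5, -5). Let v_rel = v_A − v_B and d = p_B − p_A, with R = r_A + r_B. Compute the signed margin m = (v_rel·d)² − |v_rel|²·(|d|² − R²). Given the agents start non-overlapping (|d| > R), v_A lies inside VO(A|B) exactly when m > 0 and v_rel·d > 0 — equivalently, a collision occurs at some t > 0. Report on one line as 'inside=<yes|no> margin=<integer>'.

d = (3, 9),  |d|² = 90;  R = 3+4 = 7,  c = 90−7² = 41
v_rel = (6, -13),  |v_rel|² = 205;  v_rel·d = (6)·(3) + (-13)·(9) = -99
205·t² + 198·t + 41 = 0  ⇒  m = (-99)² − 205·41 = 1396
m = 1396 > 0,  v_rel·d = -99 < 0  ⇒  outside

inside=no margin=1396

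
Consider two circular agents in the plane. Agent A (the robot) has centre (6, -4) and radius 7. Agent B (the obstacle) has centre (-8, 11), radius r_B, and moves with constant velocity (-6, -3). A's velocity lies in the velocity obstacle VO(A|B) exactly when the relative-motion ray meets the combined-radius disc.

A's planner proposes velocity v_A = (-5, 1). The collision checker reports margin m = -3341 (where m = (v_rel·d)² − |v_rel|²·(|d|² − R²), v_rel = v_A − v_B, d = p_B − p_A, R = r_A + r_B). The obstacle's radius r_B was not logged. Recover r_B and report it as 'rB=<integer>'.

m = -3341
d = (-14, 15);  v_rel = (1, 4),  |v_rel|² = 17
v_rel×d = (1)·(15) − (4)·(-14) = 71
since m = R²·17 − 71²:  R² = (5041 + -3341) / 17 = 100
R = √100 = 10  ⇒  r_B = 10 − 7 = 3

rB=3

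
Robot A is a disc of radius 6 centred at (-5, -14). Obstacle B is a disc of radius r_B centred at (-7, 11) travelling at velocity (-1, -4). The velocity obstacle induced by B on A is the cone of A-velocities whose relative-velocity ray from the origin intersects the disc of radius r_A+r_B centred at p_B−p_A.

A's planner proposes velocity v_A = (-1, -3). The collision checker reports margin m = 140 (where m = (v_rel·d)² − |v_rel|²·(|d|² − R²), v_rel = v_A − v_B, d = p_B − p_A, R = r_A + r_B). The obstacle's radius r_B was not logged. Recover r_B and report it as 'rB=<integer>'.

m = 140
d = (-2, 25);  v_rel = (0, 1),  |v_rel|² = 1
v_rel×d = (0)·(25) − (1)·(-2) = 2
since m = R²·1 − 2²:  R² = (4 + 140) / 1 = 144
R = √144 = 12  ⇒  r_B = 12 − 6 = 6

rB=6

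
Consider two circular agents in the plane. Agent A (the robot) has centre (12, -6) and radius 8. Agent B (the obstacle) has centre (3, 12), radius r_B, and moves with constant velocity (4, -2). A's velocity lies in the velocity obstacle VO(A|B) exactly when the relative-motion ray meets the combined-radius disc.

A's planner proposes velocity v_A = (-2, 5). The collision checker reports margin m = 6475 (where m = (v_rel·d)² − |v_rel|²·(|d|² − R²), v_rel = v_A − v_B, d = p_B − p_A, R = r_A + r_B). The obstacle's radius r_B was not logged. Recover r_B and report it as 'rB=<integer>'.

m = 6475
d = (-9, 18);  v_rel = (-6, 7),  |v_rel|² = 85
v_rel×d = (-6)·(18) − (7)·(-9) = -45
since m = R²·85 − (-45)²:  R² = (2025 + 6475) / 85 = 100
R = √100 = 10  ⇒  r_B = 10 − 8 = 2

rB=2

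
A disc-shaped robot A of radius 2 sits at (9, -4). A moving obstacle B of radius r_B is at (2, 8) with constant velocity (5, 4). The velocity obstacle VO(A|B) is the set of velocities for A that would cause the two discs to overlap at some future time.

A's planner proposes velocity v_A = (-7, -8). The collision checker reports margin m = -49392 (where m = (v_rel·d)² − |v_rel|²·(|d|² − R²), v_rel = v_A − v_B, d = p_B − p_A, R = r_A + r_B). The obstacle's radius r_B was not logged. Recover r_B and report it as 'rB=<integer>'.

m = -49392
d = (-7, 12);  v_rel = (-12, -12),  |v_rel|² = 288
v_rel×d = (-12)·(12) − (-12)·(-7) = -228
since m = R²·288 − (-228)²:  R² = (51984 + -49392) / 288 = 9
R = √9 = 3  ⇒  r_B = 3 − 2 = 1

rB=1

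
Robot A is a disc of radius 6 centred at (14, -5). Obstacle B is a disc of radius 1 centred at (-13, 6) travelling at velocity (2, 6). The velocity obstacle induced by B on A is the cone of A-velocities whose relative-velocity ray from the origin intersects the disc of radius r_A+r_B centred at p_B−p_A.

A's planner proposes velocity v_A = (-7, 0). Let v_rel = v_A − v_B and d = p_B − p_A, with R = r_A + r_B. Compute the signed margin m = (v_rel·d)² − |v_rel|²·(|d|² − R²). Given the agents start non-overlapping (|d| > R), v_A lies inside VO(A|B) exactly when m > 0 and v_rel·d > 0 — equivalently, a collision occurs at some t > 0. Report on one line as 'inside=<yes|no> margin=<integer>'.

d = (-27, 11),  |d|² = 850;  R = 6+1 = 7,  c = 850−7² = 801
v_rel = (-9, -6),  |v_rel|² = 117;  v_rel·d = (-9)·(-27) + (-6)·(11) = 177
117·t² − 354·t + 801 = 0  ⇒  m = 177² − 117·801 = -62388
m = -62388 < 0,  v_rel·d = 177 > 0  ⇒  outside

inside=no margin=-62388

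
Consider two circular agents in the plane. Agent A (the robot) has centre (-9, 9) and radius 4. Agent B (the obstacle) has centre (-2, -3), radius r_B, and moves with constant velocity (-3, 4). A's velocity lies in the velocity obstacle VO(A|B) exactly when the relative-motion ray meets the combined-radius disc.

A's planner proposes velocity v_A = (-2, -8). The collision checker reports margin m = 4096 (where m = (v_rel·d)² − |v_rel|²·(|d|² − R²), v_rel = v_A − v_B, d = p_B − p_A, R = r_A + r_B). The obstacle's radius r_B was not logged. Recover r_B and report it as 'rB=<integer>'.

m = 4096
d = (7, -12);  v_rel = (1, -12),  |v_rel|² = 145
v_rel×d = (1)·(-12) − (-12)·(7) = 72
since m = R²·145 − 72²:  R² = (5184 + 4096) / 145 = 64
R = √64 = 8  ⇒  r_B = 8 − 4 = 4

rB=4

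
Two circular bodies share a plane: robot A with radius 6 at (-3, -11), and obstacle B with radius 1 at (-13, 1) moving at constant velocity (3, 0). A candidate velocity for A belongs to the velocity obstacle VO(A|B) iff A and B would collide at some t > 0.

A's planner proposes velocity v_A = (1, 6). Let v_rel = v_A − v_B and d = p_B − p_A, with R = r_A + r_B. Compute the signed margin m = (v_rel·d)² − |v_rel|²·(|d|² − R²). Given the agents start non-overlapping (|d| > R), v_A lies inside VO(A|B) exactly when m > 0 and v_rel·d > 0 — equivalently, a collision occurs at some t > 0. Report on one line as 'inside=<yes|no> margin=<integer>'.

d = (-10, 12),  |d|² = 244;  R = 6+1 = 7,  c = 244−7² = 195
v_rel = (-2, 6),  |v_rel|² = 40;  v_rel·d = (-2)·(-10) + (6)·(12) = 92
40·t² − 184·t + 195 = 0  ⇒  m = 92² − 40·195 = 664
m = 664 > 0,  v_rel·d = 92 > 0  ⇒  inside

inside=yes margin=664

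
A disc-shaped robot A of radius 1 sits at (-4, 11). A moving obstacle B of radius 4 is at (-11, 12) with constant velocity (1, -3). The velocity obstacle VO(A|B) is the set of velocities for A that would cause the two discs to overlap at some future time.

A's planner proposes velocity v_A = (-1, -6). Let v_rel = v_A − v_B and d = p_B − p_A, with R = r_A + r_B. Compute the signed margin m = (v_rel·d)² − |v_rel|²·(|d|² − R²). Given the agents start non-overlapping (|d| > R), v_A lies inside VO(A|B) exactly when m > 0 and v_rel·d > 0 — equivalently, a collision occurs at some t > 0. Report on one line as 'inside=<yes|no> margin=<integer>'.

d = (-7, 1),  |d|² = 50;  R = 1+4 = 5,  c = 50−5² = 25
v_rel = (-2, -3),  |v_rel|² = 13;  v_rel·d = (-2)·(-7) + (-3)·(1) = 11
13·t² − 22·t + 25 = 0  ⇒  m = 11² − 13·25 = -204
m = -204 < 0,  v_rel·d = 11 > 0  ⇒  outside

inside=no margin=-204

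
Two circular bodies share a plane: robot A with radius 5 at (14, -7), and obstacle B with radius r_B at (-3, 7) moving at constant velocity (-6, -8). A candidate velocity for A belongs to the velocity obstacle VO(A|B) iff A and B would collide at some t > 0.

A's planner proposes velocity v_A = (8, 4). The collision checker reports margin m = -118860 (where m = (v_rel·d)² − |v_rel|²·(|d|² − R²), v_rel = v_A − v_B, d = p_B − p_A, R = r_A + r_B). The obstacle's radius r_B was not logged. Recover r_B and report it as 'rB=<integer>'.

m = -118860
d = (-17, 14);  v_rel = (14, 12),  |v_rel|² = 340
v_rel×d = (14)·(14) − (12)·(-17) = 400
since m = R²·340 − 400²:  R² = (160000 + -118860) / 340 = 121
R = √121 = 11  ⇒  r_B = 11 − 5 = 6

rB=6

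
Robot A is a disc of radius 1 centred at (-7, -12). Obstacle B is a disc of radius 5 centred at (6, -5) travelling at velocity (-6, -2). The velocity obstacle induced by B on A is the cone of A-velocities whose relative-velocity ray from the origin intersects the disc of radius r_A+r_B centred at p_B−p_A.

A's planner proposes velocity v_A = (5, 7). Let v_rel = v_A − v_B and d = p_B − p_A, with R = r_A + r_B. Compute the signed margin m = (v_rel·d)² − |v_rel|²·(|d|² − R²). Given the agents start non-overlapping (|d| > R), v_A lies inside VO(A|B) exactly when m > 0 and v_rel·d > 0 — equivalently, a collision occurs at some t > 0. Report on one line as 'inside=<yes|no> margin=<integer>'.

d = (13, 7),  |d|² = 218;  R = 1+5 = 6,  c = 218−6² = 182
v_rel = (11, 9),  |v_rel|² = 202;  v_rel·d = (11)·(13) + (9)·(7) = 206
202·t² − 412·t + 182 = 0  ⇒  m = 206² − 202·182 = 5672
m = 5672 > 0,  v_rel·d = 206 > 0  ⇒  inside

inside=yes margin=5672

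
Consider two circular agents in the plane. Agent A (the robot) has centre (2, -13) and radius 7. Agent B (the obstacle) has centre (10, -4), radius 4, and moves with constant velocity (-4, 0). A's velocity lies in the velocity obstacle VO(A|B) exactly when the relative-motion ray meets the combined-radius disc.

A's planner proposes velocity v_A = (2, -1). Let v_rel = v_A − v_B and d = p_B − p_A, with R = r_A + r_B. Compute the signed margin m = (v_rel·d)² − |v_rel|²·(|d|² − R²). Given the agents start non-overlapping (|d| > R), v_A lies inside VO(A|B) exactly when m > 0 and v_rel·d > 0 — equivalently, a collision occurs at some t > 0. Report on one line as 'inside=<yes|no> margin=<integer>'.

d = (8, 9),  |d|² = 145;  R = 7+4 = 11,  c = 145−11² = 24
v_rel = (6, -1),  |v_rel|² = 37;  v_rel·d = (6)·(8) + (-1)·(9) = 39
37·t² − 78·t + 24 = 0  ⇒  m = 39² − 37·24 = 633
m = 633 > 0,  v_rel·d = 39 > 0  ⇒  inside

inside=yes margin=633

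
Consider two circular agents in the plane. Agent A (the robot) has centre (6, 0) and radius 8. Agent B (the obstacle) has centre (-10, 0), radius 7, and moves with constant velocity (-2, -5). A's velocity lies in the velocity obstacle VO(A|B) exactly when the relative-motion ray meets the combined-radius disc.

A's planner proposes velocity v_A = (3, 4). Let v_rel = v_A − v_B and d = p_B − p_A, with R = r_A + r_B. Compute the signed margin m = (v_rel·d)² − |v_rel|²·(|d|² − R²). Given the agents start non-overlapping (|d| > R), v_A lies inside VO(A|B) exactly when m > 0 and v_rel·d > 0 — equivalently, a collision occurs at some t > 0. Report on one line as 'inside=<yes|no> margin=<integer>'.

d = (-16, 0),  |d|² = 256;  R = 8+7 = 15,  c = 256−15² = 31
v_rel = (5, 9),  |v_rel|² = 106;  v_rel·d = (5)·(-16) + (9)·(0) = -80
106·t² + 160·t + 31 = 0  ⇒  m = (-80)² − 106·31 = 3114
m = 3114 > 0,  v_rel·d = -80 < 0  ⇒  outside

inside=no margin=3114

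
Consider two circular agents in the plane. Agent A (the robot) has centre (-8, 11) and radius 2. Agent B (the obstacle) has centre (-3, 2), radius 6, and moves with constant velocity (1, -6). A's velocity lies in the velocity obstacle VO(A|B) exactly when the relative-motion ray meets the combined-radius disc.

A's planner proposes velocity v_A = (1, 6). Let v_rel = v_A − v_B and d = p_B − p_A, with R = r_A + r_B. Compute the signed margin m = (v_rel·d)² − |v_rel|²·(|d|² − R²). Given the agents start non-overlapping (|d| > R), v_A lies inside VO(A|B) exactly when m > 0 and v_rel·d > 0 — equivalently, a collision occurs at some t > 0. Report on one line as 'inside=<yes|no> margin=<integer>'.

d = (5, -9),  |d|² = 106;  R = 2+6 = 8,  c = 106−8² = 42
v_rel = (0, 12),  |v_rel|² = 144;  v_rel·d = (0)·(5) + (12)·(-9) = -108
144·t² + 216·t + 42 = 0  ⇒  m = (-108)² − 144·42 = 5616
m = 5616 > 0,  v_rel·d = -108 < 0  ⇒  outside

inside=no margin=5616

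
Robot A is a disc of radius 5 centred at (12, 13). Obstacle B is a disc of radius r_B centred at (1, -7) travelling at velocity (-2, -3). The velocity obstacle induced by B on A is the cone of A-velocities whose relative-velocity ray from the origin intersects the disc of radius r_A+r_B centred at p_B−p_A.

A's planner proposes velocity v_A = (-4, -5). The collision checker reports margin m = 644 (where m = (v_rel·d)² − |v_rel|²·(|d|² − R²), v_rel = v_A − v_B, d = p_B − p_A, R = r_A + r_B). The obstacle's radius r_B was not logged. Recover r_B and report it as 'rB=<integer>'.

m = 644
d = (-11, -20);  v_rel = (-2, -2),  |v_rel|² = 8
v_rel×d = (-2)·(-20) − (-2)·(-11) = 18
since m = R²·8 − 18²:  R² = (324 + 644) / 8 = 121
R = √121 = 11  ⇒  r_B = 11 − 5 = 6

rB=6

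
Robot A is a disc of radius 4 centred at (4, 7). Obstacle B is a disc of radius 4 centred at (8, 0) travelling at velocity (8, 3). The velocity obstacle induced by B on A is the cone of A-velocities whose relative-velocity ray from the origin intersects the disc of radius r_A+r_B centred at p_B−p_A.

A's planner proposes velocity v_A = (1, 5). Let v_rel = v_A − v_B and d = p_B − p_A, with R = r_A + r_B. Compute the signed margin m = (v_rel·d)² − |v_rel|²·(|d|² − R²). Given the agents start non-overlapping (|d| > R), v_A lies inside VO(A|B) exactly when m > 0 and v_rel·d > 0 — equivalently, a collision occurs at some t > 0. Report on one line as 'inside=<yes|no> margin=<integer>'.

d = (4, -7),  |d|² = 65;  R = 4+4 = 8,  c = 65−8² = 1
v_rel = (-7, 2),  |v_rel|² = 53;  v_rel·d = (-7)·(4) + (2)·(-7) = -42
53·t² + 84·t + 1 = 0  ⇒  m = (-42)² − 53·1 = 1711
m = 1711 > 0,  v_rel·d = -42 < 0  ⇒  outside

inside=no margin=1711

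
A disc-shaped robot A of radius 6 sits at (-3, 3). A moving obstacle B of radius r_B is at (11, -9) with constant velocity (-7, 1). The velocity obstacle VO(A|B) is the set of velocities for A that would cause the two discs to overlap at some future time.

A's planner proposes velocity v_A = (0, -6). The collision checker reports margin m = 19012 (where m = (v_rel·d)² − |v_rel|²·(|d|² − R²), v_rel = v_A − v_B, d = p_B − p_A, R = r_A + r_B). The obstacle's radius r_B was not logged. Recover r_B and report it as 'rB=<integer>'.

m = 19012
d = (14, -12);  v_rel = (7, -7),  |v_rel|² = 98
v_rel×d = (7)·(-12) − (-7)·(14) = 14
since m = R²·98 − 14²:  R² = (196 + 19012) / 98 = 196
R = √196 = 14  ⇒  r_B = 14 − 6 = 8

rB=8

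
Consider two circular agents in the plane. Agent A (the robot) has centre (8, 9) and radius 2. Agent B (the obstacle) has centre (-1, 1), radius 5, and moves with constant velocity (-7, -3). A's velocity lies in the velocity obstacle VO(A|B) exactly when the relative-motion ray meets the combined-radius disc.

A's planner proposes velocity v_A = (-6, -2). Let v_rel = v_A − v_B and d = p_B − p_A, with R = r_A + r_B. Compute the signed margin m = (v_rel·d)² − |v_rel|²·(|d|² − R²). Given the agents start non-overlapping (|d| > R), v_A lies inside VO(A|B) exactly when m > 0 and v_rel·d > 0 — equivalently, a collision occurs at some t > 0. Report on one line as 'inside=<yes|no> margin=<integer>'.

d = (-9, -8),  |d|² = 145;  R = 2+5 = 7,  c = 145−7² = 96
v_rel = (1, 1),  |v_rel|² = 2;  v_rel·d = (1)·(-9) + (1)·(-8) = -17
2·t² + 34·t + 96 = 0  ⇒  m = (-17)² − 2·96 = 97
m = 97 > 0,  v_rel·d = -17 < 0  ⇒  outside

inside=no margin=97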